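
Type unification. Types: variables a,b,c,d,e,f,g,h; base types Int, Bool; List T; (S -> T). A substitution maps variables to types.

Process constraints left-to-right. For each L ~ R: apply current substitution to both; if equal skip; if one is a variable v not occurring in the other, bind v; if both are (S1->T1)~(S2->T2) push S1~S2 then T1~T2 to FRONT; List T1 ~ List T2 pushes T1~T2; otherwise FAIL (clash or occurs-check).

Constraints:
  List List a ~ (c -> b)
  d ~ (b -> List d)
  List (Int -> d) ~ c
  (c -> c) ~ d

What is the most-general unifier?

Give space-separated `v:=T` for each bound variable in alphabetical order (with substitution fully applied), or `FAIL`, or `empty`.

Answer: FAIL

Derivation:
step 1: unify List List a ~ (c -> b)  [subst: {-} | 3 pending]
  clash: List List a vs (c -> b)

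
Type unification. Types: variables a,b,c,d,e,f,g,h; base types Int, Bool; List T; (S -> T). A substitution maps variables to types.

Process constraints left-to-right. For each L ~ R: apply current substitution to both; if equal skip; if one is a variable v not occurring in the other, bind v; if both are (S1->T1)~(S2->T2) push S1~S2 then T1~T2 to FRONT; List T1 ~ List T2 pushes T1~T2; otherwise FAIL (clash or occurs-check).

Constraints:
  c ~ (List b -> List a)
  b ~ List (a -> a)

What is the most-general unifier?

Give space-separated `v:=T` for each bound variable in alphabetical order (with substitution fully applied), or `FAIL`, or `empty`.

step 1: unify c ~ (List b -> List a)  [subst: {-} | 1 pending]
  bind c := (List b -> List a)
step 2: unify b ~ List (a -> a)  [subst: {c:=(List b -> List a)} | 0 pending]
  bind b := List (a -> a)

Answer: b:=List (a -> a) c:=(List List (a -> a) -> List a)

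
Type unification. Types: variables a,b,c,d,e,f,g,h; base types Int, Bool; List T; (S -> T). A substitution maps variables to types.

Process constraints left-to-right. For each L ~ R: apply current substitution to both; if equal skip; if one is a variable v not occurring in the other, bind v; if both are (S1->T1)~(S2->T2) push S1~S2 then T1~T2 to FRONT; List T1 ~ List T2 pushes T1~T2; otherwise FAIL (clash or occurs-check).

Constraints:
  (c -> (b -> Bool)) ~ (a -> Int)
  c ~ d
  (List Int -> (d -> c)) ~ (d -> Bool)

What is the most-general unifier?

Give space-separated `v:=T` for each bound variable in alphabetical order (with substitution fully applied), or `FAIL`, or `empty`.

Answer: FAIL

Derivation:
step 1: unify (c -> (b -> Bool)) ~ (a -> Int)  [subst: {-} | 2 pending]
  -> decompose arrow: push c~a, (b -> Bool)~Int
step 2: unify c ~ a  [subst: {-} | 3 pending]
  bind c := a
step 3: unify (b -> Bool) ~ Int  [subst: {c:=a} | 2 pending]
  clash: (b -> Bool) vs Int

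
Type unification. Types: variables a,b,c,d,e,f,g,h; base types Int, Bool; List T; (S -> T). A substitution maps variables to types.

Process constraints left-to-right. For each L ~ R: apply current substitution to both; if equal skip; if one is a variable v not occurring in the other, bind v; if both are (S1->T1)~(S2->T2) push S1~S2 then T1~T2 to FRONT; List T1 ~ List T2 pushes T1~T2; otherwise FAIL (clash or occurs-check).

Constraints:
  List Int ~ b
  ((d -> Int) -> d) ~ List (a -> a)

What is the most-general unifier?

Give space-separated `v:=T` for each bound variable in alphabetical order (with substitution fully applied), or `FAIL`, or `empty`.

step 1: unify List Int ~ b  [subst: {-} | 1 pending]
  bind b := List Int
step 2: unify ((d -> Int) -> d) ~ List (a -> a)  [subst: {b:=List Int} | 0 pending]
  clash: ((d -> Int) -> d) vs List (a -> a)

Answer: FAIL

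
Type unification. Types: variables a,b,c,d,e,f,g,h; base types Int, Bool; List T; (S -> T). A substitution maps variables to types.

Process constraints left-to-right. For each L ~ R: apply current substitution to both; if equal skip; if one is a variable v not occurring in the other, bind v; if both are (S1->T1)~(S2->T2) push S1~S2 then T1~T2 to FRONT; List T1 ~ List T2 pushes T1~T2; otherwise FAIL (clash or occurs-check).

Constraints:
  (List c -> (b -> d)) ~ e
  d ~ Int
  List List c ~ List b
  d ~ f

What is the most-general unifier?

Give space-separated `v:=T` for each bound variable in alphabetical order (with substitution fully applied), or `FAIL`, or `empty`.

Answer: b:=List c d:=Int e:=(List c -> (List c -> Int)) f:=Int

Derivation:
step 1: unify (List c -> (b -> d)) ~ e  [subst: {-} | 3 pending]
  bind e := (List c -> (b -> d))
step 2: unify d ~ Int  [subst: {e:=(List c -> (b -> d))} | 2 pending]
  bind d := Int
step 3: unify List List c ~ List b  [subst: {e:=(List c -> (b -> d)), d:=Int} | 1 pending]
  -> decompose List: push List c~b
step 4: unify List c ~ b  [subst: {e:=(List c -> (b -> d)), d:=Int} | 1 pending]
  bind b := List c
step 5: unify Int ~ f  [subst: {e:=(List c -> (b -> d)), d:=Int, b:=List c} | 0 pending]
  bind f := Int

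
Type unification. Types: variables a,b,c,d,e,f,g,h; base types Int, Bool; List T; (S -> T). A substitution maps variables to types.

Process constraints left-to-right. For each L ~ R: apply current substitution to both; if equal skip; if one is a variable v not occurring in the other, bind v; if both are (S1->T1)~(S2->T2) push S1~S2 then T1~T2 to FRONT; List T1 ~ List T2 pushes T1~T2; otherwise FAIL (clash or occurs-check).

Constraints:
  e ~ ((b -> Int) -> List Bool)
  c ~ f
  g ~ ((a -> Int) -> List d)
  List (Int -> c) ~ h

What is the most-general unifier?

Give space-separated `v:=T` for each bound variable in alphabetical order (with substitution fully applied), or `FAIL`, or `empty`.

step 1: unify e ~ ((b -> Int) -> List Bool)  [subst: {-} | 3 pending]
  bind e := ((b -> Int) -> List Bool)
step 2: unify c ~ f  [subst: {e:=((b -> Int) -> List Bool)} | 2 pending]
  bind c := f
step 3: unify g ~ ((a -> Int) -> List d)  [subst: {e:=((b -> Int) -> List Bool), c:=f} | 1 pending]
  bind g := ((a -> Int) -> List d)
step 4: unify List (Int -> f) ~ h  [subst: {e:=((b -> Int) -> List Bool), c:=f, g:=((a -> Int) -> List d)} | 0 pending]
  bind h := List (Int -> f)

Answer: c:=f e:=((b -> Int) -> List Bool) g:=((a -> Int) -> List d) h:=List (Int -> f)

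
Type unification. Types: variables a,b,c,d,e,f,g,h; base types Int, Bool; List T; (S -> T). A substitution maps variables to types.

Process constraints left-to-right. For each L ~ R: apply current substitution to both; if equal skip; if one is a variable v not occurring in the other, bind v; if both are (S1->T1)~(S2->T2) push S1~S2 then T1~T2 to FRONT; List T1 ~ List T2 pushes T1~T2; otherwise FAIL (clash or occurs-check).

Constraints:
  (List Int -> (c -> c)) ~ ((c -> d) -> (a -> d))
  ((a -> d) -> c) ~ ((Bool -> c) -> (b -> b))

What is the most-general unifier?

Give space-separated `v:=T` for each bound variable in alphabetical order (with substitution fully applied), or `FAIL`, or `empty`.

step 1: unify (List Int -> (c -> c)) ~ ((c -> d) -> (a -> d))  [subst: {-} | 1 pending]
  -> decompose arrow: push List Int~(c -> d), (c -> c)~(a -> d)
step 2: unify List Int ~ (c -> d)  [subst: {-} | 2 pending]
  clash: List Int vs (c -> d)

Answer: FAIL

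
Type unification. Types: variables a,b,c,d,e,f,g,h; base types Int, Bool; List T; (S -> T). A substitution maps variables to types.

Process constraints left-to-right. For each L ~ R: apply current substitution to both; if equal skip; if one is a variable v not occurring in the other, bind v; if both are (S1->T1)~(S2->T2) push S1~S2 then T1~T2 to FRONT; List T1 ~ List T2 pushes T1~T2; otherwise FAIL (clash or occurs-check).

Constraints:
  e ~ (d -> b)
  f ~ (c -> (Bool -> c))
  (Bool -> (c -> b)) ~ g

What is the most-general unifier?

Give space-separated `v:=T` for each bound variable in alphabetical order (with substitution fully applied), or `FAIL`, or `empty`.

Answer: e:=(d -> b) f:=(c -> (Bool -> c)) g:=(Bool -> (c -> b))

Derivation:
step 1: unify e ~ (d -> b)  [subst: {-} | 2 pending]
  bind e := (d -> b)
step 2: unify f ~ (c -> (Bool -> c))  [subst: {e:=(d -> b)} | 1 pending]
  bind f := (c -> (Bool -> c))
step 3: unify (Bool -> (c -> b)) ~ g  [subst: {e:=(d -> b), f:=(c -> (Bool -> c))} | 0 pending]
  bind g := (Bool -> (c -> b))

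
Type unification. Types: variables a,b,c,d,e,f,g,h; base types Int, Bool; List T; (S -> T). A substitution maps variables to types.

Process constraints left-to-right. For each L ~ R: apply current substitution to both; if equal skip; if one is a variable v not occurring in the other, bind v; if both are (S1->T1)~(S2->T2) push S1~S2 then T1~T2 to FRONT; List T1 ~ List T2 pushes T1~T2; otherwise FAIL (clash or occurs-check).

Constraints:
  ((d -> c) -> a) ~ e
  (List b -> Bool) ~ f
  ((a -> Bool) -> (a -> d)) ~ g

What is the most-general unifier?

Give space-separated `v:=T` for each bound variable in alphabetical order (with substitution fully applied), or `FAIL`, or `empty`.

step 1: unify ((d -> c) -> a) ~ e  [subst: {-} | 2 pending]
  bind e := ((d -> c) -> a)
step 2: unify (List b -> Bool) ~ f  [subst: {e:=((d -> c) -> a)} | 1 pending]
  bind f := (List b -> Bool)
step 3: unify ((a -> Bool) -> (a -> d)) ~ g  [subst: {e:=((d -> c) -> a), f:=(List b -> Bool)} | 0 pending]
  bind g := ((a -> Bool) -> (a -> d))

Answer: e:=((d -> c) -> a) f:=(List b -> Bool) g:=((a -> Bool) -> (a -> d))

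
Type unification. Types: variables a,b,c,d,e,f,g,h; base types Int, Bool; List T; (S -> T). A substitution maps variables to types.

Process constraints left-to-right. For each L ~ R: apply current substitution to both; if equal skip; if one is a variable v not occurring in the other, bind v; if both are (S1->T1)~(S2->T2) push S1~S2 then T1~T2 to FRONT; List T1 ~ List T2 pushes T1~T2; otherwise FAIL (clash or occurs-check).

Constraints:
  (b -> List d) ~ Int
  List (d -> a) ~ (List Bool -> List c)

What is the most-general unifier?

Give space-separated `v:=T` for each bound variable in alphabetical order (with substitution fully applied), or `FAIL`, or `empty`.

Answer: FAIL

Derivation:
step 1: unify (b -> List d) ~ Int  [subst: {-} | 1 pending]
  clash: (b -> List d) vs Int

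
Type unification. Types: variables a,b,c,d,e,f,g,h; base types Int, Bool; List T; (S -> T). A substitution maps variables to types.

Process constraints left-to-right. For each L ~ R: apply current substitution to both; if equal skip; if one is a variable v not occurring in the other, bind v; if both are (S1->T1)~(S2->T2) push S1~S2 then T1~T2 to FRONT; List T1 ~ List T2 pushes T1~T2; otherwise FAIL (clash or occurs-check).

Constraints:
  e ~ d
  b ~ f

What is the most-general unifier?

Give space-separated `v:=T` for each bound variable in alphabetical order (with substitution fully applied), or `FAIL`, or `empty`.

step 1: unify e ~ d  [subst: {-} | 1 pending]
  bind e := d
step 2: unify b ~ f  [subst: {e:=d} | 0 pending]
  bind b := f

Answer: b:=f e:=d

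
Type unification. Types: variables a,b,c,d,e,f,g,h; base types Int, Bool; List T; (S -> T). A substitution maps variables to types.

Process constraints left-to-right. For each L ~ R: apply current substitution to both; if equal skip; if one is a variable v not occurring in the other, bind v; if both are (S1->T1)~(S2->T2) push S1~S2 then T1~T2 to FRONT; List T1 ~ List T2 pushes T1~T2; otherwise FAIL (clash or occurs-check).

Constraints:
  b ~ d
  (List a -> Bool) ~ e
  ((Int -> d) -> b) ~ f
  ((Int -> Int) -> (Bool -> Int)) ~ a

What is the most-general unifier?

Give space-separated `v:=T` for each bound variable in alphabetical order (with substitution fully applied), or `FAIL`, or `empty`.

Answer: a:=((Int -> Int) -> (Bool -> Int)) b:=d e:=(List ((Int -> Int) -> (Bool -> Int)) -> Bool) f:=((Int -> d) -> d)

Derivation:
step 1: unify b ~ d  [subst: {-} | 3 pending]
  bind b := d
step 2: unify (List a -> Bool) ~ e  [subst: {b:=d} | 2 pending]
  bind e := (List a -> Bool)
step 3: unify ((Int -> d) -> d) ~ f  [subst: {b:=d, e:=(List a -> Bool)} | 1 pending]
  bind f := ((Int -> d) -> d)
step 4: unify ((Int -> Int) -> (Bool -> Int)) ~ a  [subst: {b:=d, e:=(List a -> Bool), f:=((Int -> d) -> d)} | 0 pending]
  bind a := ((Int -> Int) -> (Bool -> Int))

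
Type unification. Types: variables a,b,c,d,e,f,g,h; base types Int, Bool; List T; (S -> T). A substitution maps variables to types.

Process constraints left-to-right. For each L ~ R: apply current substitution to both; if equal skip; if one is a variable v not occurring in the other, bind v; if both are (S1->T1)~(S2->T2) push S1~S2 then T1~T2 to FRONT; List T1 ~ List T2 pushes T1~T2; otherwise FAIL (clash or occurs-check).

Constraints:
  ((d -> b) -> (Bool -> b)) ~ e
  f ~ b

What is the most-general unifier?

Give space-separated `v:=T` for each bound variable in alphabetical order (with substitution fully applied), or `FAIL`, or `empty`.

Answer: e:=((d -> b) -> (Bool -> b)) f:=b

Derivation:
step 1: unify ((d -> b) -> (Bool -> b)) ~ e  [subst: {-} | 1 pending]
  bind e := ((d -> b) -> (Bool -> b))
step 2: unify f ~ b  [subst: {e:=((d -> b) -> (Bool -> b))} | 0 pending]
  bind f := b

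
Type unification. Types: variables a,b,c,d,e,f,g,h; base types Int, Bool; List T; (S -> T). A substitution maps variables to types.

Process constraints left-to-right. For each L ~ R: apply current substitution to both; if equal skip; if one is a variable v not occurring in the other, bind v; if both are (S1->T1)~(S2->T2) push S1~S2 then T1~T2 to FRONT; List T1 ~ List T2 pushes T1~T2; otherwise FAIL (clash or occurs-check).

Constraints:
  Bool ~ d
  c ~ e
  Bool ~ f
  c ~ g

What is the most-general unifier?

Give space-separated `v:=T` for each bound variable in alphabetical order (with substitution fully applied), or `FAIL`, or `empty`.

step 1: unify Bool ~ d  [subst: {-} | 3 pending]
  bind d := Bool
step 2: unify c ~ e  [subst: {d:=Bool} | 2 pending]
  bind c := e
step 3: unify Bool ~ f  [subst: {d:=Bool, c:=e} | 1 pending]
  bind f := Bool
step 4: unify e ~ g  [subst: {d:=Bool, c:=e, f:=Bool} | 0 pending]
  bind e := g

Answer: c:=g d:=Bool e:=g f:=Bool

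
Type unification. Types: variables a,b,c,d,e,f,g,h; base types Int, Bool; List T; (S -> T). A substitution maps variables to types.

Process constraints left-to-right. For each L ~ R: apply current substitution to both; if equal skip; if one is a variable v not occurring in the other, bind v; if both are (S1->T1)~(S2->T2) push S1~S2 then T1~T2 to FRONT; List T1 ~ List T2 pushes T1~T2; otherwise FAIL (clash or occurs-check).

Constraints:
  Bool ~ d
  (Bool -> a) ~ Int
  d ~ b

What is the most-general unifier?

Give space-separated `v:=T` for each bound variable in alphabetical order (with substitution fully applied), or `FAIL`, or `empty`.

Answer: FAIL

Derivation:
step 1: unify Bool ~ d  [subst: {-} | 2 pending]
  bind d := Bool
step 2: unify (Bool -> a) ~ Int  [subst: {d:=Bool} | 1 pending]
  clash: (Bool -> a) vs Int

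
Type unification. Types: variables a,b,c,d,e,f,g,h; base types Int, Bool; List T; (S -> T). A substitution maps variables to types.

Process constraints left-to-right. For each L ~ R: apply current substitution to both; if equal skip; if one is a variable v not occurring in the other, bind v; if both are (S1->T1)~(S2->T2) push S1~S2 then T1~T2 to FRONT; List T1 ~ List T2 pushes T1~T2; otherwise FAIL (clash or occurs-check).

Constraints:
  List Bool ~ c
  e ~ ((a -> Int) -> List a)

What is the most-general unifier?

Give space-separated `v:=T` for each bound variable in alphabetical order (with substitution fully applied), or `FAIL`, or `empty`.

step 1: unify List Bool ~ c  [subst: {-} | 1 pending]
  bind c := List Bool
step 2: unify e ~ ((a -> Int) -> List a)  [subst: {c:=List Bool} | 0 pending]
  bind e := ((a -> Int) -> List a)

Answer: c:=List Bool e:=((a -> Int) -> List a)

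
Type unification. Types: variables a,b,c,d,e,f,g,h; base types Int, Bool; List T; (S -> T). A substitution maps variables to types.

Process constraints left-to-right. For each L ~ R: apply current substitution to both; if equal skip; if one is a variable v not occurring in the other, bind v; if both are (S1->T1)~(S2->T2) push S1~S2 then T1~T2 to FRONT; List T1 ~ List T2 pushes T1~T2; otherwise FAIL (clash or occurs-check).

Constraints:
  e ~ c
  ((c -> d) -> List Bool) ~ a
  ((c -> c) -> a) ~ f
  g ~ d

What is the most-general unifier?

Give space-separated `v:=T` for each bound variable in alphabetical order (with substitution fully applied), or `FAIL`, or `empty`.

Answer: a:=((c -> d) -> List Bool) e:=c f:=((c -> c) -> ((c -> d) -> List Bool)) g:=d

Derivation:
step 1: unify e ~ c  [subst: {-} | 3 pending]
  bind e := c
step 2: unify ((c -> d) -> List Bool) ~ a  [subst: {e:=c} | 2 pending]
  bind a := ((c -> d) -> List Bool)
step 3: unify ((c -> c) -> ((c -> d) -> List Bool)) ~ f  [subst: {e:=c, a:=((c -> d) -> List Bool)} | 1 pending]
  bind f := ((c -> c) -> ((c -> d) -> List Bool))
step 4: unify g ~ d  [subst: {e:=c, a:=((c -> d) -> List Bool), f:=((c -> c) -> ((c -> d) -> List Bool))} | 0 pending]
  bind g := d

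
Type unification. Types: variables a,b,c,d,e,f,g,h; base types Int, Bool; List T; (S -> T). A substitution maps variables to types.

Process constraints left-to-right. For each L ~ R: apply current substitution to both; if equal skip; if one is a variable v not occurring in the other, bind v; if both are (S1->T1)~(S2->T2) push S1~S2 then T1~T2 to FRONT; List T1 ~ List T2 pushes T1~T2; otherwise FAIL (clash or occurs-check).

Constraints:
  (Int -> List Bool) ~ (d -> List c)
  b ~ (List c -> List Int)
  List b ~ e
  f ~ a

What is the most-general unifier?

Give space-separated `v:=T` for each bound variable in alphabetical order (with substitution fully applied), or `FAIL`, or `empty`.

step 1: unify (Int -> List Bool) ~ (d -> List c)  [subst: {-} | 3 pending]
  -> decompose arrow: push Int~d, List Bool~List c
step 2: unify Int ~ d  [subst: {-} | 4 pending]
  bind d := Int
step 3: unify List Bool ~ List c  [subst: {d:=Int} | 3 pending]
  -> decompose List: push Bool~c
step 4: unify Bool ~ c  [subst: {d:=Int} | 3 pending]
  bind c := Bool
step 5: unify b ~ (List Bool -> List Int)  [subst: {d:=Int, c:=Bool} | 2 pending]
  bind b := (List Bool -> List Int)
step 6: unify List (List Bool -> List Int) ~ e  [subst: {d:=Int, c:=Bool, b:=(List Bool -> List Int)} | 1 pending]
  bind e := List (List Bool -> List Int)
step 7: unify f ~ a  [subst: {d:=Int, c:=Bool, b:=(List Bool -> List Int), e:=List (List Bool -> List Int)} | 0 pending]
  bind f := a

Answer: b:=(List Bool -> List Int) c:=Bool d:=Int e:=List (List Bool -> List Int) f:=a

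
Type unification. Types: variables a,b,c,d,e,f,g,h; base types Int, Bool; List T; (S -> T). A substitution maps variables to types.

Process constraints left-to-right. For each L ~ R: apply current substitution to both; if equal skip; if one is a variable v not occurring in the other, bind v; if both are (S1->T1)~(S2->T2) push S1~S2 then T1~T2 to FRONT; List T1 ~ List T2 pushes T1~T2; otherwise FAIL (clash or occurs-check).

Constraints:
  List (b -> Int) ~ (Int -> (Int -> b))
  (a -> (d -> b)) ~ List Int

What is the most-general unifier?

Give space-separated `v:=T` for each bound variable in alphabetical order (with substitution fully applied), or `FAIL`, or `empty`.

Answer: FAIL

Derivation:
step 1: unify List (b -> Int) ~ (Int -> (Int -> b))  [subst: {-} | 1 pending]
  clash: List (b -> Int) vs (Int -> (Int -> b))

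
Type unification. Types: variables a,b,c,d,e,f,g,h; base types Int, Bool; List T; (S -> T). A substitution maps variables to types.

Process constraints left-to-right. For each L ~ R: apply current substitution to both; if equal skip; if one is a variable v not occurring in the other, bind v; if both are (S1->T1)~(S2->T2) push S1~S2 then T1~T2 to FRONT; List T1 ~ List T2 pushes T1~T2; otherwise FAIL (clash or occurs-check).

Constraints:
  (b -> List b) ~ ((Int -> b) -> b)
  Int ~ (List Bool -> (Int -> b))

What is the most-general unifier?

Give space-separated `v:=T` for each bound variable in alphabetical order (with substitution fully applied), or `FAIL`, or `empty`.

Answer: FAIL

Derivation:
step 1: unify (b -> List b) ~ ((Int -> b) -> b)  [subst: {-} | 1 pending]
  -> decompose arrow: push b~(Int -> b), List b~b
step 2: unify b ~ (Int -> b)  [subst: {-} | 2 pending]
  occurs-check fail: b in (Int -> b)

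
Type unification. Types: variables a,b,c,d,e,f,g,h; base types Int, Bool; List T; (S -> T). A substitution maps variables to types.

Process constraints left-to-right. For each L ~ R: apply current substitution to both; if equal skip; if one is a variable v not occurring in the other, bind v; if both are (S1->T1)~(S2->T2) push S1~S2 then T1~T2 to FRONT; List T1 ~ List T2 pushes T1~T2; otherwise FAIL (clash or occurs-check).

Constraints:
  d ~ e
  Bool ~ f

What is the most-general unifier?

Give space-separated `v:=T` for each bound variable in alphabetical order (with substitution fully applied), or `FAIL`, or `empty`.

step 1: unify d ~ e  [subst: {-} | 1 pending]
  bind d := e
step 2: unify Bool ~ f  [subst: {d:=e} | 0 pending]
  bind f := Bool

Answer: d:=e f:=Bool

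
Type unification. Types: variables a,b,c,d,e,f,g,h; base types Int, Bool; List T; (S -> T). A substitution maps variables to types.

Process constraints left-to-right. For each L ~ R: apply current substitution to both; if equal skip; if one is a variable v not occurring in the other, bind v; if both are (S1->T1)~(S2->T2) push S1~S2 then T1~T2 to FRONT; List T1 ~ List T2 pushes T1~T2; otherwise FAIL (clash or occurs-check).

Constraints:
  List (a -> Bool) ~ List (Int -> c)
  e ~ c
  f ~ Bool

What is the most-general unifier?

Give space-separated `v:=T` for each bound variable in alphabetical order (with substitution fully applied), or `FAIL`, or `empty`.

Answer: a:=Int c:=Bool e:=Bool f:=Bool

Derivation:
step 1: unify List (a -> Bool) ~ List (Int -> c)  [subst: {-} | 2 pending]
  -> decompose List: push (a -> Bool)~(Int -> c)
step 2: unify (a -> Bool) ~ (Int -> c)  [subst: {-} | 2 pending]
  -> decompose arrow: push a~Int, Bool~c
step 3: unify a ~ Int  [subst: {-} | 3 pending]
  bind a := Int
step 4: unify Bool ~ c  [subst: {a:=Int} | 2 pending]
  bind c := Bool
step 5: unify e ~ Bool  [subst: {a:=Int, c:=Bool} | 1 pending]
  bind e := Bool
step 6: unify f ~ Bool  [subst: {a:=Int, c:=Bool, e:=Bool} | 0 pending]
  bind f := Bool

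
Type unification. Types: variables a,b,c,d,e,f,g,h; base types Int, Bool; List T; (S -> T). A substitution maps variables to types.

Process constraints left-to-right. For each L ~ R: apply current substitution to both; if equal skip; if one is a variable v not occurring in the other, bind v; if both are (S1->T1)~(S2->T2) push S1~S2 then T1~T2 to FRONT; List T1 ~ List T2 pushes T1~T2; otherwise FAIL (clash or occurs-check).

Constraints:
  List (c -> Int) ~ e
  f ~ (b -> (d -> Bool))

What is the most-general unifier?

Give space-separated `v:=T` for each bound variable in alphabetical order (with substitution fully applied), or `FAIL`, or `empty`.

step 1: unify List (c -> Int) ~ e  [subst: {-} | 1 pending]
  bind e := List (c -> Int)
step 2: unify f ~ (b -> (d -> Bool))  [subst: {e:=List (c -> Int)} | 0 pending]
  bind f := (b -> (d -> Bool))

Answer: e:=List (c -> Int) f:=(b -> (d -> Bool))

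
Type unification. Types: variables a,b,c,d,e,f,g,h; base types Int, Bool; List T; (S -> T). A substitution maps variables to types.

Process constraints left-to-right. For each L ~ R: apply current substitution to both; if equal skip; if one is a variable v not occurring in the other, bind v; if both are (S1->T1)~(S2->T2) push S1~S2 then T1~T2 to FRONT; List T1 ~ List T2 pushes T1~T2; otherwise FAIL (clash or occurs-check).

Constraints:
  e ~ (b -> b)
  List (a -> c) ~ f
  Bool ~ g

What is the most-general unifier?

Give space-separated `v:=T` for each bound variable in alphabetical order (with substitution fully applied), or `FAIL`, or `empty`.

Answer: e:=(b -> b) f:=List (a -> c) g:=Bool

Derivation:
step 1: unify e ~ (b -> b)  [subst: {-} | 2 pending]
  bind e := (b -> b)
step 2: unify List (a -> c) ~ f  [subst: {e:=(b -> b)} | 1 pending]
  bind f := List (a -> c)
step 3: unify Bool ~ g  [subst: {e:=(b -> b), f:=List (a -> c)} | 0 pending]
  bind g := Bool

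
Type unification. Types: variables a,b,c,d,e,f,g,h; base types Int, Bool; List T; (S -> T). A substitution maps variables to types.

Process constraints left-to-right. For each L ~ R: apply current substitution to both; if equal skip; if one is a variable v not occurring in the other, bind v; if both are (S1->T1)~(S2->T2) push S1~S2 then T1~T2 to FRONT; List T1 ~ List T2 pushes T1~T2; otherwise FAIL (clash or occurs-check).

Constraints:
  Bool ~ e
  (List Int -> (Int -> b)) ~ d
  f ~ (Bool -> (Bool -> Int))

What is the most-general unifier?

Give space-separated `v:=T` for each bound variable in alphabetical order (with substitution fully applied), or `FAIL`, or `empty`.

Answer: d:=(List Int -> (Int -> b)) e:=Bool f:=(Bool -> (Bool -> Int))

Derivation:
step 1: unify Bool ~ e  [subst: {-} | 2 pending]
  bind e := Bool
step 2: unify (List Int -> (Int -> b)) ~ d  [subst: {e:=Bool} | 1 pending]
  bind d := (List Int -> (Int -> b))
step 3: unify f ~ (Bool -> (Bool -> Int))  [subst: {e:=Bool, d:=(List Int -> (Int -> b))} | 0 pending]
  bind f := (Bool -> (Bool -> Int))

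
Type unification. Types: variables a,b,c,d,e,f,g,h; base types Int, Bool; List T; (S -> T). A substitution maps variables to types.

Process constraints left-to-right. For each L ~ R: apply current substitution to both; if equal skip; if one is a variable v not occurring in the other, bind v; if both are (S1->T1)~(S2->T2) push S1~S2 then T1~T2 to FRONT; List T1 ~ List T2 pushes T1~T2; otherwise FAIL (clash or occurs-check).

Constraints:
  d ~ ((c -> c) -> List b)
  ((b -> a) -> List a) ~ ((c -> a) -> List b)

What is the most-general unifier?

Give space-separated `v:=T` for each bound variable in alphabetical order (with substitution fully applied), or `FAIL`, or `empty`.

Answer: a:=c b:=c d:=((c -> c) -> List c)

Derivation:
step 1: unify d ~ ((c -> c) -> List b)  [subst: {-} | 1 pending]
  bind d := ((c -> c) -> List b)
step 2: unify ((b -> a) -> List a) ~ ((c -> a) -> List b)  [subst: {d:=((c -> c) -> List b)} | 0 pending]
  -> decompose arrow: push (b -> a)~(c -> a), List a~List b
step 3: unify (b -> a) ~ (c -> a)  [subst: {d:=((c -> c) -> List b)} | 1 pending]
  -> decompose arrow: push b~c, a~a
step 4: unify b ~ c  [subst: {d:=((c -> c) -> List b)} | 2 pending]
  bind b := c
step 5: unify a ~ a  [subst: {d:=((c -> c) -> List b), b:=c} | 1 pending]
  -> identical, skip
step 6: unify List a ~ List c  [subst: {d:=((c -> c) -> List b), b:=c} | 0 pending]
  -> decompose List: push a~c
step 7: unify a ~ c  [subst: {d:=((c -> c) -> List b), b:=c} | 0 pending]
  bind a := c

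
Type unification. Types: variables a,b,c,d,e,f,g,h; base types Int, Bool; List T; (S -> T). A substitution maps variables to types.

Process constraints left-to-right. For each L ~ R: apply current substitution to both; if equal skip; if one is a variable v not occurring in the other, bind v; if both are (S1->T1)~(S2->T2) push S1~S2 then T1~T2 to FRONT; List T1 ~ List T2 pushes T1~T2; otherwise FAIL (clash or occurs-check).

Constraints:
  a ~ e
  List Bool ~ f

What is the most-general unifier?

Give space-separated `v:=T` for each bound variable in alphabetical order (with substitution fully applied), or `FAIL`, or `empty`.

Answer: a:=e f:=List Bool

Derivation:
step 1: unify a ~ e  [subst: {-} | 1 pending]
  bind a := e
step 2: unify List Bool ~ f  [subst: {a:=e} | 0 pending]
  bind f := List Bool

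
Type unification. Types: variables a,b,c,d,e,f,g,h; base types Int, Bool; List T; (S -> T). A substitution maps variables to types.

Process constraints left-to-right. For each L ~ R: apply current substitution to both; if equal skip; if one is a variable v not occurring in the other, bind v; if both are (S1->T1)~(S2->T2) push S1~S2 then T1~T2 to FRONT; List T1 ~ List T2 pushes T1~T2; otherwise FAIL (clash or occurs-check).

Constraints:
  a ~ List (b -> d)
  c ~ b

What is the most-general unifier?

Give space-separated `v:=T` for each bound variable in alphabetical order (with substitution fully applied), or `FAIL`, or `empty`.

step 1: unify a ~ List (b -> d)  [subst: {-} | 1 pending]
  bind a := List (b -> d)
step 2: unify c ~ b  [subst: {a:=List (b -> d)} | 0 pending]
  bind c := b

Answer: a:=List (b -> d) c:=b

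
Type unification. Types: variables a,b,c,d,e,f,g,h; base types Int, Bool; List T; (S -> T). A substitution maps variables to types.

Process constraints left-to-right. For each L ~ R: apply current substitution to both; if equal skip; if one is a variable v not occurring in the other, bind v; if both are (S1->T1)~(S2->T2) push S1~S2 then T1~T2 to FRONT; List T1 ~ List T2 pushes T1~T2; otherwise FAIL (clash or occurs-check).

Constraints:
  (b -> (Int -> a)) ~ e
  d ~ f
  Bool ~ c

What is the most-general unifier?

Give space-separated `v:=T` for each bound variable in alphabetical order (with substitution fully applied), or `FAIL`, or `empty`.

step 1: unify (b -> (Int -> a)) ~ e  [subst: {-} | 2 pending]
  bind e := (b -> (Int -> a))
step 2: unify d ~ f  [subst: {e:=(b -> (Int -> a))} | 1 pending]
  bind d := f
step 3: unify Bool ~ c  [subst: {e:=(b -> (Int -> a)), d:=f} | 0 pending]
  bind c := Bool

Answer: c:=Bool d:=f e:=(b -> (Int -> a))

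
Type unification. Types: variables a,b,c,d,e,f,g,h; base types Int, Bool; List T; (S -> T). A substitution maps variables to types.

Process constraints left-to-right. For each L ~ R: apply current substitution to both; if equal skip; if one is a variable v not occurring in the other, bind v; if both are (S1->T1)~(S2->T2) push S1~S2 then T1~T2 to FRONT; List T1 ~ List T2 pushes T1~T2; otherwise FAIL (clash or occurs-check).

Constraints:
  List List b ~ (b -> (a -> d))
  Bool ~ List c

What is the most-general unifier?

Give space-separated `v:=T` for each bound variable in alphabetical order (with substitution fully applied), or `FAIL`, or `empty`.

step 1: unify List List b ~ (b -> (a -> d))  [subst: {-} | 1 pending]
  clash: List List b vs (b -> (a -> d))

Answer: FAIL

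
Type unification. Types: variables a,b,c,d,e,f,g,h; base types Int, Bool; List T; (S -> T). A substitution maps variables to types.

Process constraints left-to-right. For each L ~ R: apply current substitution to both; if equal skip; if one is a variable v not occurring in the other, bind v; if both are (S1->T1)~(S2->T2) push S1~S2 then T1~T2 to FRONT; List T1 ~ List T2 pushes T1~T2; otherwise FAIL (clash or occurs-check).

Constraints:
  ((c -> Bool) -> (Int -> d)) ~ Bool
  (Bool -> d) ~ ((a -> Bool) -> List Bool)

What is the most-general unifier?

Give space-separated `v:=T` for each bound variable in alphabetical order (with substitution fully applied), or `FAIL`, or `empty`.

Answer: FAIL

Derivation:
step 1: unify ((c -> Bool) -> (Int -> d)) ~ Bool  [subst: {-} | 1 pending]
  clash: ((c -> Bool) -> (Int -> d)) vs Bool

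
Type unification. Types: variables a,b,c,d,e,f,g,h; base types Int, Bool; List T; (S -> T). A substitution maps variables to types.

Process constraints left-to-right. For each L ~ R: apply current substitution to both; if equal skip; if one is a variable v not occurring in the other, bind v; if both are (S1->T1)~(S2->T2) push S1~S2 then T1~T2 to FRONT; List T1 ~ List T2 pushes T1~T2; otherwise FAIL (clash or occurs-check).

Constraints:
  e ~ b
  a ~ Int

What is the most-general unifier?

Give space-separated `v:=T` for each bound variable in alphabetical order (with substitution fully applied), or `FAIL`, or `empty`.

Answer: a:=Int e:=b

Derivation:
step 1: unify e ~ b  [subst: {-} | 1 pending]
  bind e := b
step 2: unify a ~ Int  [subst: {e:=b} | 0 pending]
  bind a := Int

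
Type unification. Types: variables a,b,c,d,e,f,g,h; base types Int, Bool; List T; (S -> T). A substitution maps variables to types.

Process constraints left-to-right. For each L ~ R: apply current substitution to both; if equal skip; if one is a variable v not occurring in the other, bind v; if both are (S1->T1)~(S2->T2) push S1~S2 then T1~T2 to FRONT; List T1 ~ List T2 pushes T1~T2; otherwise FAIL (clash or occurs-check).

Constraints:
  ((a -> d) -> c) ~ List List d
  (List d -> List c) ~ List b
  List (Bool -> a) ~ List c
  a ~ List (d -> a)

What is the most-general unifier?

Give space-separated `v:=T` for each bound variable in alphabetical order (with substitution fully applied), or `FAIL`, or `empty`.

step 1: unify ((a -> d) -> c) ~ List List d  [subst: {-} | 3 pending]
  clash: ((a -> d) -> c) vs List List d

Answer: FAIL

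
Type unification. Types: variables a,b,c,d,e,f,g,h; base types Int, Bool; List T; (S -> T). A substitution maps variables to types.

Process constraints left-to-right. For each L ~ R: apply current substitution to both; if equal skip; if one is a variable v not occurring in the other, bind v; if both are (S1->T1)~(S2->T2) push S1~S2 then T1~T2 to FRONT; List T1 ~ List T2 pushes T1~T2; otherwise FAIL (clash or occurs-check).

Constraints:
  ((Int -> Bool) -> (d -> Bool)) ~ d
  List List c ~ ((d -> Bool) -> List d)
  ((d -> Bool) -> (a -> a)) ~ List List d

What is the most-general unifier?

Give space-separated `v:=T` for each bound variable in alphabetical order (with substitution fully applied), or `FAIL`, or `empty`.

Answer: FAIL

Derivation:
step 1: unify ((Int -> Bool) -> (d -> Bool)) ~ d  [subst: {-} | 2 pending]
  occurs-check fail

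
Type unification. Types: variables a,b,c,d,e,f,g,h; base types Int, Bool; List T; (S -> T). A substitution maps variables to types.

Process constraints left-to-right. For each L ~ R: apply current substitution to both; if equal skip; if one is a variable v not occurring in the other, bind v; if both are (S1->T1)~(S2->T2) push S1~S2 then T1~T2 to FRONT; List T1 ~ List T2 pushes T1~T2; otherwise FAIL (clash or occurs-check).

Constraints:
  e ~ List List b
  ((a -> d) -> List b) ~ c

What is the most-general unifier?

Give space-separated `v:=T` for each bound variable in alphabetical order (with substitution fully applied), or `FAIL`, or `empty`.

step 1: unify e ~ List List b  [subst: {-} | 1 pending]
  bind e := List List b
step 2: unify ((a -> d) -> List b) ~ c  [subst: {e:=List List b} | 0 pending]
  bind c := ((a -> d) -> List b)

Answer: c:=((a -> d) -> List b) e:=List List b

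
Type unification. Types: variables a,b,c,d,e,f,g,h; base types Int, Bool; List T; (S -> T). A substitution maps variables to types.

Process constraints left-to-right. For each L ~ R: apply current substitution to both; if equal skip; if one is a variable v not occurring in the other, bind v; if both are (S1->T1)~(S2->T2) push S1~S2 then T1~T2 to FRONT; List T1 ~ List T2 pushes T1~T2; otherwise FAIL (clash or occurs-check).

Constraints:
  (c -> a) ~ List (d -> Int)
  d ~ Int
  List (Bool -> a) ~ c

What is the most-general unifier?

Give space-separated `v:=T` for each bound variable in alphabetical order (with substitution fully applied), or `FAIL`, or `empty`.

step 1: unify (c -> a) ~ List (d -> Int)  [subst: {-} | 2 pending]
  clash: (c -> a) vs List (d -> Int)

Answer: FAIL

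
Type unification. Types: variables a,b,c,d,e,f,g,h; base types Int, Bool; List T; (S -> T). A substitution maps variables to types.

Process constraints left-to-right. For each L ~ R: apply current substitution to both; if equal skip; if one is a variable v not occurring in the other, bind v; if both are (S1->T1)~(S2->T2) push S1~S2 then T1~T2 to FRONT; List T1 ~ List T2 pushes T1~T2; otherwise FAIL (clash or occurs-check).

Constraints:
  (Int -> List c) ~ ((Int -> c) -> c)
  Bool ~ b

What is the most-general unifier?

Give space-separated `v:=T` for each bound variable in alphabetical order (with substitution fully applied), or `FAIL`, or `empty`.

step 1: unify (Int -> List c) ~ ((Int -> c) -> c)  [subst: {-} | 1 pending]
  -> decompose arrow: push Int~(Int -> c), List c~c
step 2: unify Int ~ (Int -> c)  [subst: {-} | 2 pending]
  clash: Int vs (Int -> c)

Answer: FAIL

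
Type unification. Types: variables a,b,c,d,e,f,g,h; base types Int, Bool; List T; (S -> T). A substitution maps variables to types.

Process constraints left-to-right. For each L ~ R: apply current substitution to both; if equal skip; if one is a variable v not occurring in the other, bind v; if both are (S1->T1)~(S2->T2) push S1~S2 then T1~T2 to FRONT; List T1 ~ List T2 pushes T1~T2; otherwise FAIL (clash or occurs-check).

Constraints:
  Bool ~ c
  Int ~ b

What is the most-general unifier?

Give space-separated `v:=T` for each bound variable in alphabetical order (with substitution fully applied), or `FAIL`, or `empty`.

step 1: unify Bool ~ c  [subst: {-} | 1 pending]
  bind c := Bool
step 2: unify Int ~ b  [subst: {c:=Bool} | 0 pending]
  bind b := Int

Answer: b:=Int c:=Bool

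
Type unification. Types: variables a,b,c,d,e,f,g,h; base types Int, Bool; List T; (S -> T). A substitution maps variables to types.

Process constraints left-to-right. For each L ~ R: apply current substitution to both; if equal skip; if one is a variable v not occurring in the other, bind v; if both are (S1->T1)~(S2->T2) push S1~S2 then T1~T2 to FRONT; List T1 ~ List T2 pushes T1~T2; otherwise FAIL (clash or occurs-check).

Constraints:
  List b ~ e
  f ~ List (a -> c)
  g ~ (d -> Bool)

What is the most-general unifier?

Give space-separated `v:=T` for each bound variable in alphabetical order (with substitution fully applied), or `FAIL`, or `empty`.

step 1: unify List b ~ e  [subst: {-} | 2 pending]
  bind e := List b
step 2: unify f ~ List (a -> c)  [subst: {e:=List b} | 1 pending]
  bind f := List (a -> c)
step 3: unify g ~ (d -> Bool)  [subst: {e:=List b, f:=List (a -> c)} | 0 pending]
  bind g := (d -> Bool)

Answer: e:=List b f:=List (a -> c) g:=(d -> Bool)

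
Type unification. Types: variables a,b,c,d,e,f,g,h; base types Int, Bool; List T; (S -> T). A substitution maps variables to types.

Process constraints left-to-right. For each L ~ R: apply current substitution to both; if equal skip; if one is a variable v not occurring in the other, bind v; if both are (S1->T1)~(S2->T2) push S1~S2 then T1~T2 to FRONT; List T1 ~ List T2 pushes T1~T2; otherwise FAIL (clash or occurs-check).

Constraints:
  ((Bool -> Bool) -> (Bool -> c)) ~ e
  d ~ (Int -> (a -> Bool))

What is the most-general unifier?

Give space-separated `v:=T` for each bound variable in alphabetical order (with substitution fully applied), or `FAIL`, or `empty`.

Answer: d:=(Int -> (a -> Bool)) e:=((Bool -> Bool) -> (Bool -> c))

Derivation:
step 1: unify ((Bool -> Bool) -> (Bool -> c)) ~ e  [subst: {-} | 1 pending]
  bind e := ((Bool -> Bool) -> (Bool -> c))
step 2: unify d ~ (Int -> (a -> Bool))  [subst: {e:=((Bool -> Bool) -> (Bool -> c))} | 0 pending]
  bind d := (Int -> (a -> Bool))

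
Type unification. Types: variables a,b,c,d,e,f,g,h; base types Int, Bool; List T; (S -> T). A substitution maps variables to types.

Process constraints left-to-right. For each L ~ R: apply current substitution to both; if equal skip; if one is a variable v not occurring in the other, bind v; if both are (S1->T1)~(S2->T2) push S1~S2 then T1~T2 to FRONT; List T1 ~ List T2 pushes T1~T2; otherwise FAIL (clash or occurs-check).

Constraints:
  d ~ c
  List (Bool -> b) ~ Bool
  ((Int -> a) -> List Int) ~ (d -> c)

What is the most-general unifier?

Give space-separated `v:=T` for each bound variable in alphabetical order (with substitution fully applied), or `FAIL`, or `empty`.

Answer: FAIL

Derivation:
step 1: unify d ~ c  [subst: {-} | 2 pending]
  bind d := c
step 2: unify List (Bool -> b) ~ Bool  [subst: {d:=c} | 1 pending]
  clash: List (Bool -> b) vs Bool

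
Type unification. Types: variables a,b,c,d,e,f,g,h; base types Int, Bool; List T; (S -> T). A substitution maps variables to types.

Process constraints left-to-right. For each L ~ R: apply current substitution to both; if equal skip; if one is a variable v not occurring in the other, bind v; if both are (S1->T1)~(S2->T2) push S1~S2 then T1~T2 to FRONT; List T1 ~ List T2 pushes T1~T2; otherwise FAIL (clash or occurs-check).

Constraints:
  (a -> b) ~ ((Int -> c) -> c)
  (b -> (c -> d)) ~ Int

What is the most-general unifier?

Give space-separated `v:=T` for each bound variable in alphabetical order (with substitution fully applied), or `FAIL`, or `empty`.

step 1: unify (a -> b) ~ ((Int -> c) -> c)  [subst: {-} | 1 pending]
  -> decompose arrow: push a~(Int -> c), b~c
step 2: unify a ~ (Int -> c)  [subst: {-} | 2 pending]
  bind a := (Int -> c)
step 3: unify b ~ c  [subst: {a:=(Int -> c)} | 1 pending]
  bind b := c
step 4: unify (c -> (c -> d)) ~ Int  [subst: {a:=(Int -> c), b:=c} | 0 pending]
  clash: (c -> (c -> d)) vs Int

Answer: FAIL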